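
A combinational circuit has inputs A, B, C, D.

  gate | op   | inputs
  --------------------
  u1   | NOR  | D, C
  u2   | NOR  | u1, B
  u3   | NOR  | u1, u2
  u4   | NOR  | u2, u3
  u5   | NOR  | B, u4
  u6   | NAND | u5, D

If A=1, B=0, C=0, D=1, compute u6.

0

u1 = 1 NOR 0 = 0
u2 = 0 NOR 0 = 1
u3 = 0 NOR 1 = 0
u4 = 1 NOR 0 = 0
u5 = 0 NOR 0 = 1
u6 = 1 NAND 1 = 0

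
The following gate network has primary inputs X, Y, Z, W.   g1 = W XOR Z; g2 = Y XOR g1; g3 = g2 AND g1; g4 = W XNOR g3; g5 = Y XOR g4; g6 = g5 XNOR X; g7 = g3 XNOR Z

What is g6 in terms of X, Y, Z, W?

g1 = W XOR Z
g2 = Y XOR g1 = Y XOR (W XOR Z)
g3 = g2 AND g1 = (Y XOR (W XOR Z)) AND (W XOR Z)
g4 = W XNOR g3 = W XNOR ((Y XOR (W XOR Z)) AND (W XOR Z))
g5 = Y XOR g4 = Y XOR (W XNOR ((Y XOR (W XOR Z)) AND (W XOR Z)))
g6 = g5 XNOR X = (Y XOR (W XNOR ((Y XOR (W XOR Z)) AND (W XOR Z)))) XNOR X

(Y XOR (W XNOR ((Y XOR (W XOR Z)) AND (W XOR Z)))) XNOR X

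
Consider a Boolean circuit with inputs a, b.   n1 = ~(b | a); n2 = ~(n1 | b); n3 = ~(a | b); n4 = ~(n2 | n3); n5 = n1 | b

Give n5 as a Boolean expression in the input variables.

(~(b | a)) | b

n1 = ~(b | a)
n5 = n1 | b = (~(b | a)) | b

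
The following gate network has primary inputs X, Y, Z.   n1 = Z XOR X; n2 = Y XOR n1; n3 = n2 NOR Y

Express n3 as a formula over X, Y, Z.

(Y XOR (Z XOR X)) NOR Y

n1 = Z XOR X
n2 = Y XOR n1 = Y XOR (Z XOR X)
n3 = n2 NOR Y = (Y XOR (Z XOR X)) NOR Y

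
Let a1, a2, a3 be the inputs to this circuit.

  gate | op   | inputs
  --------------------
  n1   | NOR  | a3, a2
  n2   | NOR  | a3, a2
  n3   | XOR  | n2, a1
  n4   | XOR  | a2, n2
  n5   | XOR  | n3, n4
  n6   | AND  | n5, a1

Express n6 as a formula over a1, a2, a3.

n2 = a3 NOR a2
n3 = n2 XOR a1 = (a3 NOR a2) XOR a1
n4 = a2 XOR n2 = a2 XOR (a3 NOR a2)
n5 = n3 XOR n4 = ((a3 NOR a2) XOR a1) XOR (a2 XOR (a3 NOR a2))
n6 = n5 AND a1 = (((a3 NOR a2) XOR a1) XOR (a2 XOR (a3 NOR a2))) AND a1

(((a3 NOR a2) XOR a1) XOR (a2 XOR (a3 NOR a2))) AND a1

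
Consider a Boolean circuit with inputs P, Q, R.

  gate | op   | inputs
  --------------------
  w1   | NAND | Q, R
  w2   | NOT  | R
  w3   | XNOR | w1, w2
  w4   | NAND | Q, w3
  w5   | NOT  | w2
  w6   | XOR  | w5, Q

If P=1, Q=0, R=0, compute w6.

w2 = NOT 0 = 1
w5 = NOT 1 = 0
w6 = 0 XOR 0 = 0

0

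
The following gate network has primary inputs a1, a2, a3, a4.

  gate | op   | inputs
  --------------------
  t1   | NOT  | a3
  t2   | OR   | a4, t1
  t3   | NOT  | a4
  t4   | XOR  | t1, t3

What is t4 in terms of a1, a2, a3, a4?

NOT a3 XOR NOT a4

t1 = NOT a3
t3 = NOT a4
t4 = t1 XOR t3 = NOT a3 XOR NOT a4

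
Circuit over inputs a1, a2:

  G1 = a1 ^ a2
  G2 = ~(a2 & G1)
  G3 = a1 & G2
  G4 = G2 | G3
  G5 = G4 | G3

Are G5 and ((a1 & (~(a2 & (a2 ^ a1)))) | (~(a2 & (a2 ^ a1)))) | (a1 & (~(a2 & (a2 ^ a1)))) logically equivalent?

G1 = a1 ^ a2
G2 = ~(a2 & G1) = ~(a2 & (a1 ^ a2))
G3 = a1 & G2 = a1 & (~(a2 & (a1 ^ a2)))
G4 = G2 | G3 = (~(a2 & (a1 ^ a2))) | (a1 & (~(a2 & (a1 ^ a2))))
G5 = G4 | G3 = ((~(a2 & (a1 ^ a2))) | (a1 & (~(a2 & (a1 ^ a2))))) | (a1 & (~(a2 & (a1 ^ a2))))
At a1=0, a2=1: circuit gives 0, formula gives 0.
At a1=0, a2=0: circuit gives 1, formula gives 1.
Agrees on all 4 inputs.

Yes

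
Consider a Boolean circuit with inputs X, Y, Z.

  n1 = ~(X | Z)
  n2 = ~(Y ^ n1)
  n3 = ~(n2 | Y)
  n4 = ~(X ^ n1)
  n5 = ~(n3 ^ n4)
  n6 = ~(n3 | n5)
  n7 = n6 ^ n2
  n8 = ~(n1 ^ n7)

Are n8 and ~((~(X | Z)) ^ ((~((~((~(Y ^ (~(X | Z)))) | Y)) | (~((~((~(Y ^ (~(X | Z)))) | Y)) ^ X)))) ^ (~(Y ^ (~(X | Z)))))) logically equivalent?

n1 = ~(X | Z)
n2 = ~(Y ^ n1) = ~(Y ^ (~(X | Z)))
n3 = ~(n2 | Y) = ~((~(Y ^ (~(X | Z)))) | Y)
n4 = ~(X ^ n1) = ~(X ^ (~(X | Z)))
n5 = ~(n3 ^ n4) = ~((~((~(Y ^ (~(X | Z)))) | Y)) ^ (~(X ^ (~(X | Z)))))
n6 = ~(n3 | n5) = ~((~((~(Y ^ (~(X | Z)))) | Y)) | (~((~((~(Y ^ (~(X | Z)))) | Y)) ^ (~(X ^ (~(X | Z)))))))
n7 = n6 ^ n2 = (~((~((~(Y ^ (~(X | Z)))) | Y)) | (~((~((~(Y ^ (~(X | Z)))) | Y)) ^ (~(X ^ (~(X | Z)))))))) ^ (~(Y ^ (~(X | Z))))
n8 = ~(n1 ^ n7) = ~((~(X | Z)) ^ ((~((~((~(Y ^ (~(X | Z)))) | Y)) | (~((~((~(Y ^ (~(X | Z)))) | Y)) ^ (~(X ^ (~(X | Z)))))))) ^ (~(Y ^ (~(X | Z))))))
At X=0, Y=0, Z=1: circuit gives 1, formula gives 0.

No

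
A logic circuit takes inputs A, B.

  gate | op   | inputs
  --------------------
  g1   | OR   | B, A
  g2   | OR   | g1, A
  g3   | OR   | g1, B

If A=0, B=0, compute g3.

g1 = 0 OR 0 = 0
g3 = 0 OR 0 = 0

0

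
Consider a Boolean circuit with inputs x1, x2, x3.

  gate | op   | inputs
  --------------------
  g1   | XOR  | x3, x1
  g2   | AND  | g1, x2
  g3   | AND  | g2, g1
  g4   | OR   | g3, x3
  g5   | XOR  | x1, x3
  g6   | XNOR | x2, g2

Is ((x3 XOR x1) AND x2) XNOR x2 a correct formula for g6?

g1 = x3 XOR x1
g2 = g1 AND x2 = (x3 XOR x1) AND x2
g6 = x2 XNOR g2 = x2 XNOR ((x3 XOR x1) AND x2)
At x1=0, x2=1, x3=0: circuit gives 0, formula gives 0.
At x1=0, x2=0, x3=0: circuit gives 1, formula gives 1.
Agrees on all 8 inputs.

Yes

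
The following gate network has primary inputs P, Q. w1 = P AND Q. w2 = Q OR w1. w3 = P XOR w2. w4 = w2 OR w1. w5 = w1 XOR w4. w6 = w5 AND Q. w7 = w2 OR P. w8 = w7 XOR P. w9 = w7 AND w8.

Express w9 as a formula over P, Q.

w1 = P AND Q
w2 = Q OR w1 = Q OR (P AND Q)
w7 = w2 OR P = (Q OR (P AND Q)) OR P
w8 = w7 XOR P = ((Q OR (P AND Q)) OR P) XOR P
w9 = w7 AND w8 = ((Q OR (P AND Q)) OR P) AND (((Q OR (P AND Q)) OR P) XOR P)

((Q OR (P AND Q)) OR P) AND (((Q OR (P AND Q)) OR P) XOR P)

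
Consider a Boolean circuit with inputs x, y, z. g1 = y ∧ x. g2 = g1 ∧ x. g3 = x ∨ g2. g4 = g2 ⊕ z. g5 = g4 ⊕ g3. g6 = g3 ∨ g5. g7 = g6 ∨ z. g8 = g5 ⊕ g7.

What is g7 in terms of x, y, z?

((x ∨ ((y ∧ x) ∧ x)) ∨ ((((y ∧ x) ∧ x) ⊕ z) ⊕ (x ∨ ((y ∧ x) ∧ x)))) ∨ z

g1 = y ∧ x
g2 = g1 ∧ x = (y ∧ x) ∧ x
g3 = x ∨ g2 = x ∨ ((y ∧ x) ∧ x)
g4 = g2 ⊕ z = ((y ∧ x) ∧ x) ⊕ z
g5 = g4 ⊕ g3 = (((y ∧ x) ∧ x) ⊕ z) ⊕ (x ∨ ((y ∧ x) ∧ x))
g6 = g3 ∨ g5 = (x ∨ ((y ∧ x) ∧ x)) ∨ ((((y ∧ x) ∧ x) ⊕ z) ⊕ (x ∨ ((y ∧ x) ∧ x)))
g7 = g6 ∨ z = ((x ∨ ((y ∧ x) ∧ x)) ∨ ((((y ∧ x) ∧ x) ⊕ z) ⊕ (x ∨ ((y ∧ x) ∧ x)))) ∨ z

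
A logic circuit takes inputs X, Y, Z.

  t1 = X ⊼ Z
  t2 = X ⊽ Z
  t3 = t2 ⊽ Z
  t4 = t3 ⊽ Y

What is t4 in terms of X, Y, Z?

((X ⊽ Z) ⊽ Z) ⊽ Y

t2 = X ⊽ Z
t3 = t2 ⊽ Z = (X ⊽ Z) ⊽ Z
t4 = t3 ⊽ Y = ((X ⊽ Z) ⊽ Z) ⊽ Y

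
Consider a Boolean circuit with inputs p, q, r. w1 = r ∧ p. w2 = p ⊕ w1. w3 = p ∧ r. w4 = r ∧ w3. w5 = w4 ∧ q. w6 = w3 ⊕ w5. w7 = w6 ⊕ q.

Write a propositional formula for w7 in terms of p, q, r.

((p ∧ r) ⊕ ((r ∧ (p ∧ r)) ∧ q)) ⊕ q

w3 = p ∧ r
w4 = r ∧ w3 = r ∧ (p ∧ r)
w5 = w4 ∧ q = (r ∧ (p ∧ r)) ∧ q
w6 = w3 ⊕ w5 = (p ∧ r) ⊕ ((r ∧ (p ∧ r)) ∧ q)
w7 = w6 ⊕ q = ((p ∧ r) ⊕ ((r ∧ (p ∧ r)) ∧ q)) ⊕ q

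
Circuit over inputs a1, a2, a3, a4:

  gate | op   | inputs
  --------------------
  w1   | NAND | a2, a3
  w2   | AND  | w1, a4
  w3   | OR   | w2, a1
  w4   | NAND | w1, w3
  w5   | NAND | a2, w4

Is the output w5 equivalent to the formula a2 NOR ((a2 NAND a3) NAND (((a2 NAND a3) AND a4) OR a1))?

No

w1 = a2 NAND a3
w2 = w1 AND a4 = (a2 NAND a3) AND a4
w3 = w2 OR a1 = ((a2 NAND a3) AND a4) OR a1
w4 = w1 NAND w3 = (a2 NAND a3) NAND (((a2 NAND a3) AND a4) OR a1)
w5 = a2 NAND w4 = a2 NAND ((a2 NAND a3) NAND (((a2 NAND a3) AND a4) OR a1))
At a1=0, a2=0, a3=0, a4=0: circuit gives 1, formula gives 0.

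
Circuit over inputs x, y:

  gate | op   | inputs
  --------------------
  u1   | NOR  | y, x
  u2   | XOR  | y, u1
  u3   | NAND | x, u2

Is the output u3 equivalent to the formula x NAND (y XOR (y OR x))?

No

u1 = y NOR x
u2 = y XOR u1 = y XOR (y NOR x)
u3 = x NAND u2 = x NAND (y XOR (y NOR x))
At x=1, y=0: circuit gives 1, formula gives 0.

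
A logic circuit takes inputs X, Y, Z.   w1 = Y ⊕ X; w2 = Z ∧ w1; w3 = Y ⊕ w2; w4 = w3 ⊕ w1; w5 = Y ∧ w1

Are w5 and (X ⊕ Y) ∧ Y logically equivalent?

w1 = Y ⊕ X
w5 = Y ∧ w1 = Y ∧ (Y ⊕ X)
At X=0, Y=0, Z=0: circuit gives 0, formula gives 0.
At X=0, Y=1, Z=0: circuit gives 1, formula gives 1.
Agrees on all 8 inputs.

Yes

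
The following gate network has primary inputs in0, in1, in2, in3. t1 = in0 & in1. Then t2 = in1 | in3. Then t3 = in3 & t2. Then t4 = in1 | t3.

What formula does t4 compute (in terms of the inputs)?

in1 | (in3 & (in1 | in3))

t2 = in1 | in3
t3 = in3 & t2 = in3 & (in1 | in3)
t4 = in1 | t3 = in1 | (in3 & (in1 | in3))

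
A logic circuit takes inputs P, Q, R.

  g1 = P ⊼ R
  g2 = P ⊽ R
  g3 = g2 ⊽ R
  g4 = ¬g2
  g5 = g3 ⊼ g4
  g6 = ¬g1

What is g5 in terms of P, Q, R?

((P ⊽ R) ⊽ R) ⊼ ¬(P ⊽ R)

g2 = P ⊽ R
g3 = g2 ⊽ R = (P ⊽ R) ⊽ R
g4 = ¬g2 = ¬(P ⊽ R)
g5 = g3 ⊼ g4 = ((P ⊽ R) ⊽ R) ⊼ ¬(P ⊽ R)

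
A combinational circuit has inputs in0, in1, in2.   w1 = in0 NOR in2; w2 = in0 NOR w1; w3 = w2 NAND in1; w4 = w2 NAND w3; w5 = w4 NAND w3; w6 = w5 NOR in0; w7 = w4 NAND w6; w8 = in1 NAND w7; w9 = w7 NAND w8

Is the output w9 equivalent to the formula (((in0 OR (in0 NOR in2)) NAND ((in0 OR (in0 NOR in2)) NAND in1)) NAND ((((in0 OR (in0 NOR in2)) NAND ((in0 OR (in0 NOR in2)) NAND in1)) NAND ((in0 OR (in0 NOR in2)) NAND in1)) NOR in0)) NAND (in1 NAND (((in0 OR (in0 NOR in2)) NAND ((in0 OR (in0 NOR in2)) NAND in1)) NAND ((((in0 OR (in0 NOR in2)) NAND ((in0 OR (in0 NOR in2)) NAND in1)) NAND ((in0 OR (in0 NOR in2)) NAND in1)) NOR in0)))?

w1 = in0 NOR in2
w2 = in0 NOR w1 = in0 NOR (in0 NOR in2)
w3 = w2 NAND in1 = (in0 NOR (in0 NOR in2)) NAND in1
w4 = w2 NAND w3 = (in0 NOR (in0 NOR in2)) NAND ((in0 NOR (in0 NOR in2)) NAND in1)
w5 = w4 NAND w3 = ((in0 NOR (in0 NOR in2)) NAND ((in0 NOR (in0 NOR in2)) NAND in1)) NAND ((in0 NOR (in0 NOR in2)) NAND in1)
w6 = w5 NOR in0 = (((in0 NOR (in0 NOR in2)) NAND ((in0 NOR (in0 NOR in2)) NAND in1)) NAND ((in0 NOR (in0 NOR in2)) NAND in1)) NOR in0
w7 = w4 NAND w6 = ((in0 NOR (in0 NOR in2)) NAND ((in0 NOR (in0 NOR in2)) NAND in1)) NAND ((((in0 NOR (in0 NOR in2)) NAND ((in0 NOR (in0 NOR in2)) NAND in1)) NAND ((in0 NOR (in0 NOR in2)) NAND in1)) NOR in0)
w8 = in1 NAND w7 = in1 NAND (((in0 NOR (in0 NOR in2)) NAND ((in0 NOR (in0 NOR in2)) NAND in1)) NAND ((((in0 NOR (in0 NOR in2)) NAND ((in0 NOR (in0 NOR in2)) NAND in1)) NAND ((in0 NOR (in0 NOR in2)) NAND in1)) NOR in0))
w9 = w7 NAND w8 = (((in0 NOR (in0 NOR in2)) NAND ((in0 NOR (in0 NOR in2)) NAND in1)) NAND ((((in0 NOR (in0 NOR in2)) NAND ((in0 NOR (in0 NOR in2)) NAND in1)) NAND ((in0 NOR (in0 NOR in2)) NAND in1)) NOR in0)) NAND (in1 NAND (((in0 NOR (in0 NOR in2)) NAND ((in0 NOR (in0 NOR in2)) NAND in1)) NAND ((((in0 NOR (in0 NOR in2)) NAND ((in0 NOR (in0 NOR in2)) NAND in1)) NAND ((in0 NOR (in0 NOR in2)) NAND in1)) NOR in0)))
At in0=0, in1=0, in2=0: circuit gives 1, formula gives 0.

No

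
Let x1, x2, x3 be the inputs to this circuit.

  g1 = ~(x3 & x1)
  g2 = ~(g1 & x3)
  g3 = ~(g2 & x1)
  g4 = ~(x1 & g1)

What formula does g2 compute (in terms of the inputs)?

g1 = ~(x3 & x1)
g2 = ~(g1 & x3) = ~((~(x3 & x1)) & x3)

~((~(x3 & x1)) & x3)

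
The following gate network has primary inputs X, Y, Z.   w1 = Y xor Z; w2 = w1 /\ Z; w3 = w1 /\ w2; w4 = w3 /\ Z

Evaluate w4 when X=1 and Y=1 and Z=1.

0

w1 = 1 xor 1 = 0
w2 = 0 /\ 1 = 0
w3 = 0 /\ 0 = 0
w4 = 0 /\ 1 = 0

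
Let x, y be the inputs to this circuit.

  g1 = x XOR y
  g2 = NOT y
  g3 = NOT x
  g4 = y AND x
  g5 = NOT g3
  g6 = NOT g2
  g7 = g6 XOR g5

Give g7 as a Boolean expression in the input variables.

g2 = NOT y
g3 = NOT x
g5 = NOT g3 = NOT NOT x
g6 = NOT g2 = NOT NOT y
g7 = g6 XOR g5 = NOT NOT y XOR NOT NOT x

NOT NOT y XOR NOT NOT x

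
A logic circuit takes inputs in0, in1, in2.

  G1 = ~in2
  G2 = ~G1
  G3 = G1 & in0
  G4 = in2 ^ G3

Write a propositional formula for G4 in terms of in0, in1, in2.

G1 = ~in2
G3 = G1 & in0 = ~in2 & in0
G4 = in2 ^ G3 = in2 ^ (~in2 & in0)

in2 ^ (~in2 & in0)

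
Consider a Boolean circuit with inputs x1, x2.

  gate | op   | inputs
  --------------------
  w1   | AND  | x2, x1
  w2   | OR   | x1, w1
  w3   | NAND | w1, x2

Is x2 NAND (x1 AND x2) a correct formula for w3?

Yes

w1 = x2 AND x1
w3 = w1 NAND x2 = (x2 AND x1) NAND x2
At x1=1, x2=1: circuit gives 0, formula gives 0.
At x1=0, x2=0: circuit gives 1, formula gives 1.
Agrees on all 4 inputs.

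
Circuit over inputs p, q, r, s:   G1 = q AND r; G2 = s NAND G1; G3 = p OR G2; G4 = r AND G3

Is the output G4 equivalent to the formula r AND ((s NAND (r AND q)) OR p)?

Yes

G1 = q AND r
G2 = s NAND G1 = s NAND (q AND r)
G3 = p OR G2 = p OR (s NAND (q AND r))
G4 = r AND G3 = r AND (p OR (s NAND (q AND r)))
At p=0, q=0, r=0, s=0: circuit gives 0, formula gives 0.
At p=0, q=0, r=1, s=0: circuit gives 1, formula gives 1.
Agrees on all 16 inputs.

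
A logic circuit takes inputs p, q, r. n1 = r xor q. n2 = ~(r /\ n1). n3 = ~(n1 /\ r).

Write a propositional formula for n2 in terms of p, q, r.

~(r /\ (r xor q))

n1 = r xor q
n2 = ~(r /\ n1) = ~(r /\ (r xor q))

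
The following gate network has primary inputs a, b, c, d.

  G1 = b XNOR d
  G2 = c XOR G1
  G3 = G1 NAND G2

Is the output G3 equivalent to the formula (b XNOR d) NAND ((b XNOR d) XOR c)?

Yes

G1 = b XNOR d
G2 = c XOR G1 = c XOR (b XNOR d)
G3 = G1 NAND G2 = (b XNOR d) NAND (c XOR (b XNOR d))
At a=0, b=0, c=0, d=0: circuit gives 0, formula gives 0.
At a=0, b=0, c=0, d=1: circuit gives 1, formula gives 1.
Agrees on all 16 inputs.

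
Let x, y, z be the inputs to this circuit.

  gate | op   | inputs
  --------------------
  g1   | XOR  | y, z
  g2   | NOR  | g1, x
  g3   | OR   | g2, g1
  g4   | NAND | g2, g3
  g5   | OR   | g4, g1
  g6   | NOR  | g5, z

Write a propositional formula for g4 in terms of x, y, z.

g1 = y XOR z
g2 = g1 NOR x = (y XOR z) NOR x
g3 = g2 OR g1 = ((y XOR z) NOR x) OR (y XOR z)
g4 = g2 NAND g3 = ((y XOR z) NOR x) NAND (((y XOR z) NOR x) OR (y XOR z))

((y XOR z) NOR x) NAND (((y XOR z) NOR x) OR (y XOR z))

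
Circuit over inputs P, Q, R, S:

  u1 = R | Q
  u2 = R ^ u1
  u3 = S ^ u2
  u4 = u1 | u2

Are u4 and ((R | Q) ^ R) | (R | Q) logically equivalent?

u1 = R | Q
u2 = R ^ u1 = R ^ (R | Q)
u4 = u1 | u2 = (R | Q) | (R ^ (R | Q))
At P=0, Q=0, R=0, S=0: circuit gives 0, formula gives 0.
At P=0, Q=0, R=1, S=0: circuit gives 1, formula gives 1.
Agrees on all 16 inputs.

Yes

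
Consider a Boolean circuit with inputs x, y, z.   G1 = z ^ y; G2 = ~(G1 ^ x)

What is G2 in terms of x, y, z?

~((z ^ y) ^ x)

G1 = z ^ y
G2 = ~(G1 ^ x) = ~((z ^ y) ^ x)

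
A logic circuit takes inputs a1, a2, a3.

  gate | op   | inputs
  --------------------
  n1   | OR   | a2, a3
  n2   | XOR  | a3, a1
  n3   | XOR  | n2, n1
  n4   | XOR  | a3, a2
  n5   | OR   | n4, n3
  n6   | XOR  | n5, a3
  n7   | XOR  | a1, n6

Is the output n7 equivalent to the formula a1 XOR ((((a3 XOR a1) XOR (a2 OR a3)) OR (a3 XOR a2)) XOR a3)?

n1 = a2 OR a3
n2 = a3 XOR a1
n3 = n2 XOR n1 = (a3 XOR a1) XOR (a2 OR a3)
n4 = a3 XOR a2
n5 = n4 OR n3 = (a3 XOR a2) OR ((a3 XOR a1) XOR (a2 OR a3))
n6 = n5 XOR a3 = ((a3 XOR a2) OR ((a3 XOR a1) XOR (a2 OR a3))) XOR a3
n7 = a1 XOR n6 = a1 XOR (((a3 XOR a2) OR ((a3 XOR a1) XOR (a2 OR a3))) XOR a3)
At a1=0, a2=0, a3=0: circuit gives 0, formula gives 0.
At a1=0, a2=1, a3=0: circuit gives 1, formula gives 1.
Agrees on all 8 inputs.

Yes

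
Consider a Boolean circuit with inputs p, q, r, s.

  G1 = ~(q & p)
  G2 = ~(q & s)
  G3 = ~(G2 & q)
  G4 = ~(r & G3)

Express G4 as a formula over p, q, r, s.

G2 = ~(q & s)
G3 = ~(G2 & q) = ~((~(q & s)) & q)
G4 = ~(r & G3) = ~(r & (~((~(q & s)) & q)))

~(r & (~((~(q & s)) & q)))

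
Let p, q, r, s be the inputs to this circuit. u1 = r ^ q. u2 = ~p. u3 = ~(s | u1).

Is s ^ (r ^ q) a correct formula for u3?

No

u1 = r ^ q
u3 = ~(s | u1) = ~(s | (r ^ q))
At p=0, q=0, r=0, s=0: circuit gives 1, formula gives 0.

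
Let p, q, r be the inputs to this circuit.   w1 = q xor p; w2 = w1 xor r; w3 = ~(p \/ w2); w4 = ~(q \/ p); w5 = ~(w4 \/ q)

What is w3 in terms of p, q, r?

~(p \/ ((q xor p) xor r))

w1 = q xor p
w2 = w1 xor r = (q xor p) xor r
w3 = ~(p \/ w2) = ~(p \/ ((q xor p) xor r))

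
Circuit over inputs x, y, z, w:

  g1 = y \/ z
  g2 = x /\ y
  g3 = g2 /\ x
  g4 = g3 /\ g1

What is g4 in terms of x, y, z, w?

g1 = y \/ z
g2 = x /\ y
g3 = g2 /\ x = (x /\ y) /\ x
g4 = g3 /\ g1 = ((x /\ y) /\ x) /\ (y \/ z)

((x /\ y) /\ x) /\ (y \/ z)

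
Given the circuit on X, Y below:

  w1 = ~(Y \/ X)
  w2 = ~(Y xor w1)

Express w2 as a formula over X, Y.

~(Y xor (~(Y \/ X)))

w1 = ~(Y \/ X)
w2 = ~(Y xor w1) = ~(Y xor (~(Y \/ X)))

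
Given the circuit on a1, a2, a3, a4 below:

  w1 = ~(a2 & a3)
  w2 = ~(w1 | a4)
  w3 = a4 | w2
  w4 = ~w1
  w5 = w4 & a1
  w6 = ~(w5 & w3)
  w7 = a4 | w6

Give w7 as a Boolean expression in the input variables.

w1 = ~(a2 & a3)
w2 = ~(w1 | a4) = ~((~(a2 & a3)) | a4)
w3 = a4 | w2 = a4 | (~((~(a2 & a3)) | a4))
w4 = ~w1 = ~(~(a2 & a3))
w5 = w4 & a1 = ~(~(a2 & a3)) & a1
w6 = ~(w5 & w3) = ~((~(~(a2 & a3)) & a1) & (a4 | (~((~(a2 & a3)) | a4))))
w7 = a4 | w6 = a4 | (~((~(~(a2 & a3)) & a1) & (a4 | (~((~(a2 & a3)) | a4)))))

a4 | (~((~(~(a2 & a3)) & a1) & (a4 | (~((~(a2 & a3)) | a4)))))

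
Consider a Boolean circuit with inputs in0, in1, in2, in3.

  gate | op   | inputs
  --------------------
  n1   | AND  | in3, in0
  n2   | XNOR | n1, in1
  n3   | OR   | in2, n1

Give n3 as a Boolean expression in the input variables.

n1 = in3 AND in0
n3 = in2 OR n1 = in2 OR (in3 AND in0)

in2 OR (in3 AND in0)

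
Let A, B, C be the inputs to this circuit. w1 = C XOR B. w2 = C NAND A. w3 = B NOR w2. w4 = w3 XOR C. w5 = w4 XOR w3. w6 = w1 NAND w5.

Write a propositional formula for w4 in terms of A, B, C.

w2 = C NAND A
w3 = B NOR w2 = B NOR (C NAND A)
w4 = w3 XOR C = (B NOR (C NAND A)) XOR C

(B NOR (C NAND A)) XOR C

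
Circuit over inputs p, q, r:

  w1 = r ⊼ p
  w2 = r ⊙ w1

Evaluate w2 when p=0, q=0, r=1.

w1 = 1 ⊼ 0 = 1
w2 = 1 ⊙ 1 = 1

1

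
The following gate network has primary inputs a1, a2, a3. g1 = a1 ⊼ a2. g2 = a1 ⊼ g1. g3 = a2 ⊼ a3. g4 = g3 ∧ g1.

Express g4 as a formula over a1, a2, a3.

g1 = a1 ⊼ a2
g3 = a2 ⊼ a3
g4 = g3 ∧ g1 = (a2 ⊼ a3) ∧ (a1 ⊼ a2)

(a2 ⊼ a3) ∧ (a1 ⊼ a2)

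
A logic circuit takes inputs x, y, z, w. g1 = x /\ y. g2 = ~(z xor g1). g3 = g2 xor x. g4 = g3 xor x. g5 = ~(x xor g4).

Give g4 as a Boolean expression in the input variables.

((~(z xor (x /\ y))) xor x) xor x

g1 = x /\ y
g2 = ~(z xor g1) = ~(z xor (x /\ y))
g3 = g2 xor x = (~(z xor (x /\ y))) xor x
g4 = g3 xor x = ((~(z xor (x /\ y))) xor x) xor x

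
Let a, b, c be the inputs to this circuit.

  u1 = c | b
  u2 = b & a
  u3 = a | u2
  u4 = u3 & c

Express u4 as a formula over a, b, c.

(a | (b & a)) & c

u2 = b & a
u3 = a | u2 = a | (b & a)
u4 = u3 & c = (a | (b & a)) & c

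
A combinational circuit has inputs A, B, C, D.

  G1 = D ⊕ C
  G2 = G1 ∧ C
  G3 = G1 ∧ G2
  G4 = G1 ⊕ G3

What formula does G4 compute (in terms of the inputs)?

G1 = D ⊕ C
G2 = G1 ∧ C = (D ⊕ C) ∧ C
G3 = G1 ∧ G2 = (D ⊕ C) ∧ ((D ⊕ C) ∧ C)
G4 = G1 ⊕ G3 = (D ⊕ C) ⊕ ((D ⊕ C) ∧ ((D ⊕ C) ∧ C))

(D ⊕ C) ⊕ ((D ⊕ C) ∧ ((D ⊕ C) ∧ C))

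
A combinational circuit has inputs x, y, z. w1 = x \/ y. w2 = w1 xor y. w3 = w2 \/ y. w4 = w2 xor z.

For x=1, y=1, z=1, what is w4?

1

w1 = 1 \/ 1 = 1
w2 = 1 xor 1 = 0
w4 = 0 xor 1 = 1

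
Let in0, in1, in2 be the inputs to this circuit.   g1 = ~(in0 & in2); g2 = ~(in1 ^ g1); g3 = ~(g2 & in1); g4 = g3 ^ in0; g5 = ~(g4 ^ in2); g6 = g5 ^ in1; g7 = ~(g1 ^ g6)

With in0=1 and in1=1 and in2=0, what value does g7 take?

1

g1 = ~(1 & 0) = 1
g2 = ~(1 ^ 1) = 1
g3 = ~(1 & 1) = 0
g4 = 0 ^ 1 = 1
g5 = ~(1 ^ 0) = 0
g6 = 0 ^ 1 = 1
g7 = ~(1 ^ 1) = 1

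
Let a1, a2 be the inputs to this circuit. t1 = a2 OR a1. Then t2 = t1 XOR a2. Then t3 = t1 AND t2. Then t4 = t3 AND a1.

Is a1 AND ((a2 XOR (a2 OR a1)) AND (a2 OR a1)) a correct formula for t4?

t1 = a2 OR a1
t2 = t1 XOR a2 = (a2 OR a1) XOR a2
t3 = t1 AND t2 = (a2 OR a1) AND ((a2 OR a1) XOR a2)
t4 = t3 AND a1 = ((a2 OR a1) AND ((a2 OR a1) XOR a2)) AND a1
At a1=0, a2=0: circuit gives 0, formula gives 0.
At a1=1, a2=0: circuit gives 1, formula gives 1.
Agrees on all 4 inputs.

Yes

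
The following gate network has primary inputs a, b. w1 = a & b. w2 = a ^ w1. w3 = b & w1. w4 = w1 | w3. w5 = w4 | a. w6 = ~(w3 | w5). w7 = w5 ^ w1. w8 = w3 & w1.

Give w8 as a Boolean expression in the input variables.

(b & (a & b)) & (a & b)

w1 = a & b
w3 = b & w1 = b & (a & b)
w8 = w3 & w1 = (b & (a & b)) & (a & b)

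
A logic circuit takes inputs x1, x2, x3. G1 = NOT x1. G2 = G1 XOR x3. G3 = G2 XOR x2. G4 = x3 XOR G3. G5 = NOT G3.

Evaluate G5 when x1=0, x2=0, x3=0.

0

G1 = NOT 0 = 1
G2 = 1 XOR 0 = 1
G3 = 1 XOR 0 = 1
G5 = NOT 1 = 0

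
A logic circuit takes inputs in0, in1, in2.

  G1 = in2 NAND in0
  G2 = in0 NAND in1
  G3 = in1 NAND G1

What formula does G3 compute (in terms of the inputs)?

G1 = in2 NAND in0
G3 = in1 NAND G1 = in1 NAND (in2 NAND in0)

in1 NAND (in2 NAND in0)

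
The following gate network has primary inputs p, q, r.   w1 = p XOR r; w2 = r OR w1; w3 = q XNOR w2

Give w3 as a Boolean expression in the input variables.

q XNOR (r OR (p XOR r))

w1 = p XOR r
w2 = r OR w1 = r OR (p XOR r)
w3 = q XNOR w2 = q XNOR (r OR (p XOR r))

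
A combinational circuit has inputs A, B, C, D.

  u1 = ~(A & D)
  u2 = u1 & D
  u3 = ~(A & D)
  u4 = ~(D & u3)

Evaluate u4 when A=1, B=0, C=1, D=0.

1

u3 = ~(1 & 0) = 1
u4 = ~(0 & 1) = 1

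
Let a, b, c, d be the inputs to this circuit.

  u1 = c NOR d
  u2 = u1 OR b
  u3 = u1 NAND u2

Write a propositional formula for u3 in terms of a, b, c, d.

(c NOR d) NAND ((c NOR d) OR b)

u1 = c NOR d
u2 = u1 OR b = (c NOR d) OR b
u3 = u1 NAND u2 = (c NOR d) NAND ((c NOR d) OR b)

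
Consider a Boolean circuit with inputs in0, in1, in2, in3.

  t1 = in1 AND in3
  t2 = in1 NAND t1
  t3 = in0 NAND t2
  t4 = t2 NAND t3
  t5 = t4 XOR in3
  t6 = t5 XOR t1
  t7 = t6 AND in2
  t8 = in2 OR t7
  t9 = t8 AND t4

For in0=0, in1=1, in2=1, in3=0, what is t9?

0

t1 = 1 AND 0 = 0
t2 = 1 NAND 0 = 1
t3 = 0 NAND 1 = 1
t4 = 1 NAND 1 = 0
t5 = 0 XOR 0 = 0
t6 = 0 XOR 0 = 0
t7 = 0 AND 1 = 0
t8 = 1 OR 0 = 1
t9 = 1 AND 0 = 0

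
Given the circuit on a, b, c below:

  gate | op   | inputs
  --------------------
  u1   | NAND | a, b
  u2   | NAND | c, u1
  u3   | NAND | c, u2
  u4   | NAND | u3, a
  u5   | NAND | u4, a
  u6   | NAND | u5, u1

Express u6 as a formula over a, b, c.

(((c NAND (c NAND (a NAND b))) NAND a) NAND a) NAND (a NAND b)

u1 = a NAND b
u2 = c NAND u1 = c NAND (a NAND b)
u3 = c NAND u2 = c NAND (c NAND (a NAND b))
u4 = u3 NAND a = (c NAND (c NAND (a NAND b))) NAND a
u5 = u4 NAND a = ((c NAND (c NAND (a NAND b))) NAND a) NAND a
u6 = u5 NAND u1 = (((c NAND (c NAND (a NAND b))) NAND a) NAND a) NAND (a NAND b)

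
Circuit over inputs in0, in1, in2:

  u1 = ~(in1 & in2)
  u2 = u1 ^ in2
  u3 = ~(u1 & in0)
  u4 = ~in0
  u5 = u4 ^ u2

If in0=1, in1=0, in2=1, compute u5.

u1 = ~(0 & 1) = 1
u2 = 1 ^ 1 = 0
u4 = ~1 = 0
u5 = 0 ^ 0 = 0

0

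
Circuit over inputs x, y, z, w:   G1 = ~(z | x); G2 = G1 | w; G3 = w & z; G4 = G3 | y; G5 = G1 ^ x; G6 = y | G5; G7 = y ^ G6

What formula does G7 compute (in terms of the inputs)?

G1 = ~(z | x)
G5 = G1 ^ x = (~(z | x)) ^ x
G6 = y | G5 = y | ((~(z | x)) ^ x)
G7 = y ^ G6 = y ^ (y | ((~(z | x)) ^ x))

y ^ (y | ((~(z | x)) ^ x))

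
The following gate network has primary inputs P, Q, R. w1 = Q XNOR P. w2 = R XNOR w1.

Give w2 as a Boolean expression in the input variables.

w1 = Q XNOR P
w2 = R XNOR w1 = R XNOR (Q XNOR P)

R XNOR (Q XNOR P)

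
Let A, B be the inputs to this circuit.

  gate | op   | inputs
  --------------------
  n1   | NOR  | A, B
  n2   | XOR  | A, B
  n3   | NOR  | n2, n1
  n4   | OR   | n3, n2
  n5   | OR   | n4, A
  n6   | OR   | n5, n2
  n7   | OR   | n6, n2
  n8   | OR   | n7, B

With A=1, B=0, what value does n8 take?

1

n1 = 1 NOR 0 = 0
n2 = 1 XOR 0 = 1
n3 = 1 NOR 0 = 0
n4 = 0 OR 1 = 1
n5 = 1 OR 1 = 1
n6 = 1 OR 1 = 1
n7 = 1 OR 1 = 1
n8 = 1 OR 0 = 1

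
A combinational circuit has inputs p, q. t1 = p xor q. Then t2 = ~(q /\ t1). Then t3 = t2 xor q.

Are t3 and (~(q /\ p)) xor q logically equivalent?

No

t1 = p xor q
t2 = ~(q /\ t1) = ~(q /\ (p xor q))
t3 = t2 xor q = (~(q /\ (p xor q))) xor q
At p=0, q=1: circuit gives 1, formula gives 0.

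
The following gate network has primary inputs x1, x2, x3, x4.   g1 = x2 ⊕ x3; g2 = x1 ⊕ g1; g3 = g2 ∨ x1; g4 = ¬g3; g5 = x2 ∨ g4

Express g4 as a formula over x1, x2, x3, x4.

¬((x1 ⊕ (x2 ⊕ x3)) ∨ x1)

g1 = x2 ⊕ x3
g2 = x1 ⊕ g1 = x1 ⊕ (x2 ⊕ x3)
g3 = g2 ∨ x1 = (x1 ⊕ (x2 ⊕ x3)) ∨ x1
g4 = ¬g3 = ¬((x1 ⊕ (x2 ⊕ x3)) ∨ x1)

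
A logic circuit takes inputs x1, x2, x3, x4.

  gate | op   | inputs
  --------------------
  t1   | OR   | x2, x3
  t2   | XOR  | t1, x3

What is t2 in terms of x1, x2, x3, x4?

(x2 OR x3) XOR x3

t1 = x2 OR x3
t2 = t1 XOR x3 = (x2 OR x3) XOR x3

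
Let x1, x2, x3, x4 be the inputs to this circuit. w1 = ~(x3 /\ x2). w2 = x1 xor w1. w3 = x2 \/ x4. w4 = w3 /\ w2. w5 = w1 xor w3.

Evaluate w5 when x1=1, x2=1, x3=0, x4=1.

w1 = ~(0 /\ 1) = 1
w3 = 1 \/ 1 = 1
w5 = 1 xor 1 = 0

0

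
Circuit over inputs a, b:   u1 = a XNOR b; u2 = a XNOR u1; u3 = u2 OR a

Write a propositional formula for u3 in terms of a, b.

(a XNOR (a XNOR b)) OR a

u1 = a XNOR b
u2 = a XNOR u1 = a XNOR (a XNOR b)
u3 = u2 OR a = (a XNOR (a XNOR b)) OR a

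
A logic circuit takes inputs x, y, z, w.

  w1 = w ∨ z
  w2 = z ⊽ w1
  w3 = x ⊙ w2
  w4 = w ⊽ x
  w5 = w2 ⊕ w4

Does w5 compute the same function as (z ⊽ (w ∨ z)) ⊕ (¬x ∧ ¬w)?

w1 = w ∨ z
w2 = z ⊽ w1 = z ⊽ (w ∨ z)
w4 = w ⊽ x
w5 = w2 ⊕ w4 = (z ⊽ (w ∨ z)) ⊕ (w ⊽ x)
At x=0, y=0, z=0, w=0: circuit gives 0, formula gives 0.
At x=0, y=0, z=1, w=0: circuit gives 1, formula gives 1.
Agrees on all 16 inputs.

Yes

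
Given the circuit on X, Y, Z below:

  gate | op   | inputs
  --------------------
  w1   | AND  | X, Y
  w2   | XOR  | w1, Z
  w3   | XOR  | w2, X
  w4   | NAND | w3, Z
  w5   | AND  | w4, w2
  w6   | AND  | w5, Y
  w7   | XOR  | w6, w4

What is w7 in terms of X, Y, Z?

w1 = X AND Y
w2 = w1 XOR Z = (X AND Y) XOR Z
w3 = w2 XOR X = ((X AND Y) XOR Z) XOR X
w4 = w3 NAND Z = (((X AND Y) XOR Z) XOR X) NAND Z
w5 = w4 AND w2 = ((((X AND Y) XOR Z) XOR X) NAND Z) AND ((X AND Y) XOR Z)
w6 = w5 AND Y = (((((X AND Y) XOR Z) XOR X) NAND Z) AND ((X AND Y) XOR Z)) AND Y
w7 = w6 XOR w4 = ((((((X AND Y) XOR Z) XOR X) NAND Z) AND ((X AND Y) XOR Z)) AND Y) XOR ((((X AND Y) XOR Z) XOR X) NAND Z)

((((((X AND Y) XOR Z) XOR X) NAND Z) AND ((X AND Y) XOR Z)) AND Y) XOR ((((X AND Y) XOR Z) XOR X) NAND Z)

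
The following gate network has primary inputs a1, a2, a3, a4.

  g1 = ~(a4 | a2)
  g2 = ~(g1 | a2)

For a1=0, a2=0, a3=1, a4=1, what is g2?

1

g1 = ~(1 | 0) = 0
g2 = ~(0 | 0) = 1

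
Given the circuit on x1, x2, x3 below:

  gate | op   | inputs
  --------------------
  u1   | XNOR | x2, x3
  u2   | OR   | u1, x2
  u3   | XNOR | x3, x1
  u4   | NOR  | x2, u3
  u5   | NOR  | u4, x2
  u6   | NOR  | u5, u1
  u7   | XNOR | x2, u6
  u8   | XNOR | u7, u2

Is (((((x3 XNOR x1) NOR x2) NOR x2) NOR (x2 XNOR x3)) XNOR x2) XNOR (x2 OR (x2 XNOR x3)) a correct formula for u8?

Yes

u1 = x2 XNOR x3
u2 = u1 OR x2 = (x2 XNOR x3) OR x2
u3 = x3 XNOR x1
u4 = x2 NOR u3 = x2 NOR (x3 XNOR x1)
u5 = u4 NOR x2 = (x2 NOR (x3 XNOR x1)) NOR x2
u6 = u5 NOR u1 = ((x2 NOR (x3 XNOR x1)) NOR x2) NOR (x2 XNOR x3)
u7 = x2 XNOR u6 = x2 XNOR (((x2 NOR (x3 XNOR x1)) NOR x2) NOR (x2 XNOR x3))
u8 = u7 XNOR u2 = (x2 XNOR (((x2 NOR (x3 XNOR x1)) NOR x2) NOR (x2 XNOR x3))) XNOR ((x2 XNOR x3) OR x2)
At x1=0, x2=1, x3=1: circuit gives 0, formula gives 0.
At x1=0, x2=0, x3=0: circuit gives 1, formula gives 1.
Agrees on all 8 inputs.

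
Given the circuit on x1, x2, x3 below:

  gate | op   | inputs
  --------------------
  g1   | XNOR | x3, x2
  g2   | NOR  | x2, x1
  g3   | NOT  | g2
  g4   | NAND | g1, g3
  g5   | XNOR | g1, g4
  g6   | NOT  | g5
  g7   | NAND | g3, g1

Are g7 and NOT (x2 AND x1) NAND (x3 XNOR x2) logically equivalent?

g1 = x3 XNOR x2
g2 = x2 NOR x1
g3 = NOT g2 = NOT (x2 NOR x1)
g7 = g3 NAND g1 = NOT (x2 NOR x1) NAND (x3 XNOR x2)
At x1=0, x2=0, x3=0: circuit gives 1, formula gives 0.

No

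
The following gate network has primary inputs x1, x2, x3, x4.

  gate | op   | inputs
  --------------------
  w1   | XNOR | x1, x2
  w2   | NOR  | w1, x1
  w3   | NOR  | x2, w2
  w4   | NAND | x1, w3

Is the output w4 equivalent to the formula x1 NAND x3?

No

w1 = x1 XNOR x2
w2 = w1 NOR x1 = (x1 XNOR x2) NOR x1
w3 = x2 NOR w2 = x2 NOR ((x1 XNOR x2) NOR x1)
w4 = x1 NAND w3 = x1 NAND (x2 NOR ((x1 XNOR x2) NOR x1))
At x1=1, x2=0, x3=0, x4=0: circuit gives 0, formula gives 1.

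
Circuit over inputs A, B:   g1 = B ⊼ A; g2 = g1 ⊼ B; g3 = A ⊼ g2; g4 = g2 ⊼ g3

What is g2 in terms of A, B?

g1 = B ⊼ A
g2 = g1 ⊼ B = (B ⊼ A) ⊼ B

(B ⊼ A) ⊼ B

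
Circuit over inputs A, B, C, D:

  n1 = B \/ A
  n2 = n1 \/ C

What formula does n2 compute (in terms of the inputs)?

n1 = B \/ A
n2 = n1 \/ C = (B \/ A) \/ C

(B \/ A) \/ C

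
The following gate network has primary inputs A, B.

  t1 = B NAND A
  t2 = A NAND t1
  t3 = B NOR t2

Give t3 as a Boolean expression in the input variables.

B NOR (A NAND (B NAND A))

t1 = B NAND A
t2 = A NAND t1 = A NAND (B NAND A)
t3 = B NOR t2 = B NOR (A NAND (B NAND A))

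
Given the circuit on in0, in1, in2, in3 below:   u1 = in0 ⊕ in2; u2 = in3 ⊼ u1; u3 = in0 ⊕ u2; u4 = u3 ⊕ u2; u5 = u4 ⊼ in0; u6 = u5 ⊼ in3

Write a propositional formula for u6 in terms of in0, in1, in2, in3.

u1 = in0 ⊕ in2
u2 = in3 ⊼ u1 = in3 ⊼ (in0 ⊕ in2)
u3 = in0 ⊕ u2 = in0 ⊕ (in3 ⊼ (in0 ⊕ in2))
u4 = u3 ⊕ u2 = (in0 ⊕ (in3 ⊼ (in0 ⊕ in2))) ⊕ (in3 ⊼ (in0 ⊕ in2))
u5 = u4 ⊼ in0 = ((in0 ⊕ (in3 ⊼ (in0 ⊕ in2))) ⊕ (in3 ⊼ (in0 ⊕ in2))) ⊼ in0
u6 = u5 ⊼ in3 = (((in0 ⊕ (in3 ⊼ (in0 ⊕ in2))) ⊕ (in3 ⊼ (in0 ⊕ in2))) ⊼ in0) ⊼ in3

(((in0 ⊕ (in3 ⊼ (in0 ⊕ in2))) ⊕ (in3 ⊼ (in0 ⊕ in2))) ⊼ in0) ⊼ in3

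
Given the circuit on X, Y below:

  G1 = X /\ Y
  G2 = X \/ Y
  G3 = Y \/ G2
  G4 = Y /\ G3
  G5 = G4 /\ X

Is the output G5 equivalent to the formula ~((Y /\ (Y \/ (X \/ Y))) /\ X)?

No

G2 = X \/ Y
G3 = Y \/ G2 = Y \/ (X \/ Y)
G4 = Y /\ G3 = Y /\ (Y \/ (X \/ Y))
G5 = G4 /\ X = (Y /\ (Y \/ (X \/ Y))) /\ X
At X=0, Y=0: circuit gives 0, formula gives 1.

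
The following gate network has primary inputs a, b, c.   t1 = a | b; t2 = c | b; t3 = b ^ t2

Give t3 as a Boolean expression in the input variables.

t2 = c | b
t3 = b ^ t2 = b ^ (c | b)

b ^ (c | b)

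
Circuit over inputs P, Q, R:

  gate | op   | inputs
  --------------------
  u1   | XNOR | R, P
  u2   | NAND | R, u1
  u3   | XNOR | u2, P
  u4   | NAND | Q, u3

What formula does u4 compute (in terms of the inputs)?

Q NAND ((R NAND (R XNOR P)) XNOR P)

u1 = R XNOR P
u2 = R NAND u1 = R NAND (R XNOR P)
u3 = u2 XNOR P = (R NAND (R XNOR P)) XNOR P
u4 = Q NAND u3 = Q NAND ((R NAND (R XNOR P)) XNOR P)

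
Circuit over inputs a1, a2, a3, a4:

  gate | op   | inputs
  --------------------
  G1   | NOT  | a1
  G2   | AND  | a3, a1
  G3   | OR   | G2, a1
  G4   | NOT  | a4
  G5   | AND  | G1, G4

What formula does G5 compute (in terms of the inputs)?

NOT a1 AND NOT a4

G1 = NOT a1
G4 = NOT a4
G5 = G1 AND G4 = NOT a1 AND NOT a4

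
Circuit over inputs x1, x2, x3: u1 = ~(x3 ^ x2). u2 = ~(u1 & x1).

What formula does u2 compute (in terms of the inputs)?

~((~(x3 ^ x2)) & x1)

u1 = ~(x3 ^ x2)
u2 = ~(u1 & x1) = ~((~(x3 ^ x2)) & x1)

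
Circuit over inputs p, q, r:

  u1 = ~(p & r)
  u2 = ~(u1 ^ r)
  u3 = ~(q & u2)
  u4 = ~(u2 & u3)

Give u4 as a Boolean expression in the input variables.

u1 = ~(p & r)
u2 = ~(u1 ^ r) = ~((~(p & r)) ^ r)
u3 = ~(q & u2) = ~(q & (~((~(p & r)) ^ r)))
u4 = ~(u2 & u3) = ~((~((~(p & r)) ^ r)) & (~(q & (~((~(p & r)) ^ r)))))

~((~((~(p & r)) ^ r)) & (~(q & (~((~(p & r)) ^ r)))))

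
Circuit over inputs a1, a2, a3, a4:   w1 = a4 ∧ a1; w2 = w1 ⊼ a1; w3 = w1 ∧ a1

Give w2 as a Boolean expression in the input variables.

(a4 ∧ a1) ⊼ a1

w1 = a4 ∧ a1
w2 = w1 ⊼ a1 = (a4 ∧ a1) ⊼ a1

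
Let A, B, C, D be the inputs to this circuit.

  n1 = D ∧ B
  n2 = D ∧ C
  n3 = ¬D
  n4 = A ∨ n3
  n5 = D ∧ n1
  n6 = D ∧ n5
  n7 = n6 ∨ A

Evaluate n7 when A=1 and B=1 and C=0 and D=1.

1

n1 = 1 ∧ 1 = 1
n5 = 1 ∧ 1 = 1
n6 = 1 ∧ 1 = 1
n7 = 1 ∨ 1 = 1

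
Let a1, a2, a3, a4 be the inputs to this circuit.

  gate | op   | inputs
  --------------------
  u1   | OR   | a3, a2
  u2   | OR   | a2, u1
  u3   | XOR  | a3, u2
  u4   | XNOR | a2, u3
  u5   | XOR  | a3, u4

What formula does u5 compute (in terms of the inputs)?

u1 = a3 OR a2
u2 = a2 OR u1 = a2 OR (a3 OR a2)
u3 = a3 XOR u2 = a3 XOR (a2 OR (a3 OR a2))
u4 = a2 XNOR u3 = a2 XNOR (a3 XOR (a2 OR (a3 OR a2)))
u5 = a3 XOR u4 = a3 XOR (a2 XNOR (a3 XOR (a2 OR (a3 OR a2))))

a3 XOR (a2 XNOR (a3 XOR (a2 OR (a3 OR a2))))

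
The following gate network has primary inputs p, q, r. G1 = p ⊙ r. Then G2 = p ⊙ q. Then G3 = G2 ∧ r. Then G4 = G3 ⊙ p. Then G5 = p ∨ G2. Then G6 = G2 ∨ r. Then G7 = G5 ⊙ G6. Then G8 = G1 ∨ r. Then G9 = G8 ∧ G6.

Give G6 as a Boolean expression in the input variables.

(p ⊙ q) ∨ r

G2 = p ⊙ q
G6 = G2 ∨ r = (p ⊙ q) ∨ r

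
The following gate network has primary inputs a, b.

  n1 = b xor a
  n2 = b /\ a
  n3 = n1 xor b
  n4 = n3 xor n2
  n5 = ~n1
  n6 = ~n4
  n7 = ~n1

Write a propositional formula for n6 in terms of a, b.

~(((b xor a) xor b) xor (b /\ a))

n1 = b xor a
n2 = b /\ a
n3 = n1 xor b = (b xor a) xor b
n4 = n3 xor n2 = ((b xor a) xor b) xor (b /\ a)
n6 = ~n4 = ~(((b xor a) xor b) xor (b /\ a))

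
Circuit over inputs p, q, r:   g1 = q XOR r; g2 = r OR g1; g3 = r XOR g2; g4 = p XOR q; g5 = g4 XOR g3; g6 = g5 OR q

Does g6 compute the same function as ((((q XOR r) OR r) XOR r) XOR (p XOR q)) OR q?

g1 = q XOR r
g2 = r OR g1 = r OR (q XOR r)
g3 = r XOR g2 = r XOR (r OR (q XOR r))
g4 = p XOR q
g5 = g4 XOR g3 = (p XOR q) XOR (r XOR (r OR (q XOR r)))
g6 = g5 OR q = ((p XOR q) XOR (r XOR (r OR (q XOR r)))) OR q
At p=0, q=0, r=0: circuit gives 0, formula gives 0.
At p=0, q=1, r=0: circuit gives 1, formula gives 1.
Agrees on all 8 inputs.

Yes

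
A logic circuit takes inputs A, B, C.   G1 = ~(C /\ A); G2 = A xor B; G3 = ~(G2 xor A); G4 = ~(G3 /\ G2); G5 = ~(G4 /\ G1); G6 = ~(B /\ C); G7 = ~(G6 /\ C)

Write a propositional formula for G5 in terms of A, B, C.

G1 = ~(C /\ A)
G2 = A xor B
G3 = ~(G2 xor A) = ~((A xor B) xor A)
G4 = ~(G3 /\ G2) = ~((~((A xor B) xor A)) /\ (A xor B))
G5 = ~(G4 /\ G1) = ~((~((~((A xor B) xor A)) /\ (A xor B))) /\ (~(C /\ A)))

~((~((~((A xor B) xor A)) /\ (A xor B))) /\ (~(C /\ A)))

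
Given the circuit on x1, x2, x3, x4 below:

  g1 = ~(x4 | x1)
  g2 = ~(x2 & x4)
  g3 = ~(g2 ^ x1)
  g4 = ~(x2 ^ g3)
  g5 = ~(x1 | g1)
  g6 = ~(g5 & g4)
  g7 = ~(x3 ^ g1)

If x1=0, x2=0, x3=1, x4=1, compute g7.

g1 = ~(1 | 0) = 0
g7 = ~(1 ^ 0) = 0

0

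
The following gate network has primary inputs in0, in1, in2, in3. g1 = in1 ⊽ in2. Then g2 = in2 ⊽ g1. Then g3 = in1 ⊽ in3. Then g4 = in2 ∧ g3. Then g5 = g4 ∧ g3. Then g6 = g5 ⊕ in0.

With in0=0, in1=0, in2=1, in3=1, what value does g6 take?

g3 = 0 ⊽ 1 = 0
g4 = 1 ∧ 0 = 0
g5 = 0 ∧ 0 = 0
g6 = 0 ⊕ 0 = 0

0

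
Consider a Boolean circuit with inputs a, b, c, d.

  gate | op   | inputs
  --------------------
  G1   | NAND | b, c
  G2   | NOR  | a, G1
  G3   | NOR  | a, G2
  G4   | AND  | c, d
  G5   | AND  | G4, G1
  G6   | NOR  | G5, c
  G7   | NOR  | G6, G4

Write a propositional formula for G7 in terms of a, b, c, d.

(((c AND d) AND (b NAND c)) NOR c) NOR (c AND d)

G1 = b NAND c
G4 = c AND d
G5 = G4 AND G1 = (c AND d) AND (b NAND c)
G6 = G5 NOR c = ((c AND d) AND (b NAND c)) NOR c
G7 = G6 NOR G4 = (((c AND d) AND (b NAND c)) NOR c) NOR (c AND d)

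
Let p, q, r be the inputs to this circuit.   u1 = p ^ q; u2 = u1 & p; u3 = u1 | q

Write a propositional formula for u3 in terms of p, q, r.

(p ^ q) | q

u1 = p ^ q
u3 = u1 | q = (p ^ q) | q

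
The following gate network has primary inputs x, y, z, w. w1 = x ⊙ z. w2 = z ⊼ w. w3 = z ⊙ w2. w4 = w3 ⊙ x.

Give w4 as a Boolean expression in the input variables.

(z ⊙ (z ⊼ w)) ⊙ x

w2 = z ⊼ w
w3 = z ⊙ w2 = z ⊙ (z ⊼ w)
w4 = w3 ⊙ x = (z ⊙ (z ⊼ w)) ⊙ x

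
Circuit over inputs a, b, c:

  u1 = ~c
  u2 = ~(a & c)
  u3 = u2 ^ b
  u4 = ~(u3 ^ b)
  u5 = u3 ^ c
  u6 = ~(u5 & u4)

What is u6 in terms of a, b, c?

u2 = ~(a & c)
u3 = u2 ^ b = (~(a & c)) ^ b
u4 = ~(u3 ^ b) = ~(((~(a & c)) ^ b) ^ b)
u5 = u3 ^ c = ((~(a & c)) ^ b) ^ c
u6 = ~(u5 & u4) = ~((((~(a & c)) ^ b) ^ c) & (~(((~(a & c)) ^ b) ^ b)))

~((((~(a & c)) ^ b) ^ c) & (~(((~(a & c)) ^ b) ^ b)))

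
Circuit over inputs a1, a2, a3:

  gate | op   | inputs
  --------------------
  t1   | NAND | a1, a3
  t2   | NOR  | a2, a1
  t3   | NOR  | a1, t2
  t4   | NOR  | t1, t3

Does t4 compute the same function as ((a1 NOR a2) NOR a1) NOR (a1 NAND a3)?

t1 = a1 NAND a3
t2 = a2 NOR a1
t3 = a1 NOR t2 = a1 NOR (a2 NOR a1)
t4 = t1 NOR t3 = (a1 NAND a3) NOR (a1 NOR (a2 NOR a1))
At a1=0, a2=0, a3=0: circuit gives 0, formula gives 0.
At a1=1, a2=0, a3=1: circuit gives 1, formula gives 1.
Agrees on all 8 inputs.

Yes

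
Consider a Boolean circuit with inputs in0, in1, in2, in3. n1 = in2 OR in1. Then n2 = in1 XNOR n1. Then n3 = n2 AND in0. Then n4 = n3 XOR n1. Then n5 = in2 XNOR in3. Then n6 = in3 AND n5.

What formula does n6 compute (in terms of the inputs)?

in3 AND (in2 XNOR in3)

n5 = in2 XNOR in3
n6 = in3 AND n5 = in3 AND (in2 XNOR in3)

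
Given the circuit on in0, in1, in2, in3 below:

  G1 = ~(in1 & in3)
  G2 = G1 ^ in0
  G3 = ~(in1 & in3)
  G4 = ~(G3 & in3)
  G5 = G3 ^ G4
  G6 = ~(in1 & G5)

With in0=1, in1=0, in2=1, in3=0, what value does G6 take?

G3 = ~(0 & 0) = 1
G4 = ~(1 & 0) = 1
G5 = 1 ^ 1 = 0
G6 = ~(0 & 0) = 1

1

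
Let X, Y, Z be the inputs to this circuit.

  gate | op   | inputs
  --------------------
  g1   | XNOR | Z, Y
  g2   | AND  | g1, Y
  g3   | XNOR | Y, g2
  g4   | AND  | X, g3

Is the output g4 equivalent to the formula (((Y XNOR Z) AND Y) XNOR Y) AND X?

Yes

g1 = Z XNOR Y
g2 = g1 AND Y = (Z XNOR Y) AND Y
g3 = Y XNOR g2 = Y XNOR ((Z XNOR Y) AND Y)
g4 = X AND g3 = X AND (Y XNOR ((Z XNOR Y) AND Y))
At X=0, Y=0, Z=0: circuit gives 0, formula gives 0.
At X=1, Y=0, Z=0: circuit gives 1, formula gives 1.
Agrees on all 8 inputs.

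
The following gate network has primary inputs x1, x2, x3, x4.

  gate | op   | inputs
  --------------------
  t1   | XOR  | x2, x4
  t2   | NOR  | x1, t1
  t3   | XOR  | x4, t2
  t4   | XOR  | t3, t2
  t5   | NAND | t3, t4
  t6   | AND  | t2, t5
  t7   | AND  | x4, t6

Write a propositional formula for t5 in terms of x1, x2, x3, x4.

(x4 XOR (x1 NOR (x2 XOR x4))) NAND ((x4 XOR (x1 NOR (x2 XOR x4))) XOR (x1 NOR (x2 XOR x4)))

t1 = x2 XOR x4
t2 = x1 NOR t1 = x1 NOR (x2 XOR x4)
t3 = x4 XOR t2 = x4 XOR (x1 NOR (x2 XOR x4))
t4 = t3 XOR t2 = (x4 XOR (x1 NOR (x2 XOR x4))) XOR (x1 NOR (x2 XOR x4))
t5 = t3 NAND t4 = (x4 XOR (x1 NOR (x2 XOR x4))) NAND ((x4 XOR (x1 NOR (x2 XOR x4))) XOR (x1 NOR (x2 XOR x4)))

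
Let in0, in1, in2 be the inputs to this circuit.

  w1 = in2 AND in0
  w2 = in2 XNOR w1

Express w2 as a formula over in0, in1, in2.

w1 = in2 AND in0
w2 = in2 XNOR w1 = in2 XNOR (in2 AND in0)

in2 XNOR (in2 AND in0)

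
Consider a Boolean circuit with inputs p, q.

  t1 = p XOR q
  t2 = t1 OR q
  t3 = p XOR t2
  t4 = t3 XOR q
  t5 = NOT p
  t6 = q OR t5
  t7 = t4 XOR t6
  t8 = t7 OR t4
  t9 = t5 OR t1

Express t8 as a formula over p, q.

(((p XOR ((p XOR q) OR q)) XOR q) XOR (q OR NOT p)) OR ((p XOR ((p XOR q) OR q)) XOR q)

t1 = p XOR q
t2 = t1 OR q = (p XOR q) OR q
t3 = p XOR t2 = p XOR ((p XOR q) OR q)
t4 = t3 XOR q = (p XOR ((p XOR q) OR q)) XOR q
t5 = NOT p
t6 = q OR t5 = q OR NOT p
t7 = t4 XOR t6 = ((p XOR ((p XOR q) OR q)) XOR q) XOR (q OR NOT p)
t8 = t7 OR t4 = (((p XOR ((p XOR q) OR q)) XOR q) XOR (q OR NOT p)) OR ((p XOR ((p XOR q) OR q)) XOR q)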